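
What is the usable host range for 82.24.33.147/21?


Network: 82.24.32.0
Broadcast: 82.24.39.255
First usable = network + 1
Last usable = broadcast - 1
Range: 82.24.32.1 to 82.24.39.254


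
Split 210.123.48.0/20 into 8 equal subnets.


New prefix = 20 + 3 = 23
Each subnet has 512 addresses
  210.123.48.0/23
  210.123.50.0/23
  210.123.52.0/23
  210.123.54.0/23
  210.123.56.0/23
  210.123.58.0/23
  210.123.60.0/23
  210.123.62.0/23
Subnets: 210.123.48.0/23, 210.123.50.0/23, 210.123.52.0/23, 210.123.54.0/23, 210.123.56.0/23, 210.123.58.0/23, 210.123.60.0/23, 210.123.62.0/23


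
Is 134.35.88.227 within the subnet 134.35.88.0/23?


Subnet network: 134.35.88.0
Test IP AND mask: 134.35.88.0
Yes, 134.35.88.227 is in 134.35.88.0/23


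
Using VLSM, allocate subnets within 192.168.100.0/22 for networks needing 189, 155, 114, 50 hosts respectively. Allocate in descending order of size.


189 hosts -> /24 (254 usable): 192.168.100.0/24
155 hosts -> /24 (254 usable): 192.168.101.0/24
114 hosts -> /25 (126 usable): 192.168.102.0/25
50 hosts -> /26 (62 usable): 192.168.102.128/26
Allocation: 192.168.100.0/24 (189 hosts, 254 usable); 192.168.101.0/24 (155 hosts, 254 usable); 192.168.102.0/25 (114 hosts, 126 usable); 192.168.102.128/26 (50 hosts, 62 usable)


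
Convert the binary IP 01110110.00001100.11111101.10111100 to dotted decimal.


01110110 = 118
00001100 = 12
11111101 = 253
10111100 = 188
IP: 118.12.253.188


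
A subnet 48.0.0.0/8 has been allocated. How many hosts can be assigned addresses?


Host bits = 32 - 8 = 24
Total addresses = 2^24 = 16777216
Usable = total - 2 (network and broadcast)
Usable hosts: 16777214


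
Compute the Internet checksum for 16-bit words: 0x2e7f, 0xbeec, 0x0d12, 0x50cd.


Sum all words (with carry folding):
+ 0x2e7f = 0x2e7f
+ 0xbeec = 0xed6b
+ 0x0d12 = 0xfa7d
+ 0x50cd = 0x4b4b
One's complement: ~0x4b4b
Checksum = 0xb4b4


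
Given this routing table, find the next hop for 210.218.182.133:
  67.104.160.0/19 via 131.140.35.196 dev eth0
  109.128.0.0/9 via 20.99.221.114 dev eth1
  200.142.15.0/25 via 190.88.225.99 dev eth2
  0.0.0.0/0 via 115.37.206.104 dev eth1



Longest prefix match for 210.218.182.133:
  /19 67.104.160.0: no
  /9 109.128.0.0: no
  /25 200.142.15.0: no
  /0 0.0.0.0: MATCH
Selected: next-hop 115.37.206.104 via eth1 (matched /0)


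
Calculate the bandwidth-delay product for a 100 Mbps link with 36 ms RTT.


BDP = bandwidth * RTT
= 100 Mbps * 36 ms
= 100 * 1e6 * 36 / 1000 bits
= 3600000 bits
= 450000 bytes
= 439.4531 KB
BDP = 3600000 bits (450000 bytes)


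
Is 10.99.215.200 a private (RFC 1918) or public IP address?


RFC 1918 private ranges:
  10.0.0.0/8 (10.0.0.0 - 10.255.255.255)
  172.16.0.0/12 (172.16.0.0 - 172.31.255.255)
  192.168.0.0/16 (192.168.0.0 - 192.168.255.255)
Private (in 10.0.0.0/8)


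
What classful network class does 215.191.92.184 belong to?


First octet: 215
Binary: 11010111
110xxxxx -> Class C (192-223)
Class C, default mask 255.255.255.0 (/24)


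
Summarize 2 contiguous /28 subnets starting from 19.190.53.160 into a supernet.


Original prefix: /28
Number of subnets: 2 = 2^1
New prefix = 28 - 1 = 27
Supernet: 19.190.53.160/27


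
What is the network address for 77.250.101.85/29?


IP:   01001101.11111010.01100101.01010101
Mask: 11111111.11111111.11111111.11111000
AND operation:
Net:  01001101.11111010.01100101.01010000
Network: 77.250.101.80/29


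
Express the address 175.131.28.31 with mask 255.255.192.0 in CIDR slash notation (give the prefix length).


Binary: 11111111.11111111.11000000.00000000
Count leading 1s
Prefix: /18


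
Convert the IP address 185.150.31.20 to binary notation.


185 = 10111001
150 = 10010110
31 = 00011111
20 = 00010100
Binary: 10111001.10010110.00011111.00010100


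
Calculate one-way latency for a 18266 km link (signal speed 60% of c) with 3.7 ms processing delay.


Speed = 0.6 * 3e5 km/s = 180000 km/s
Propagation delay = 18266 / 180000 = 0.1015 s = 101.4778 ms
Processing delay = 3.7 ms
Total one-way latency = 105.1778 ms


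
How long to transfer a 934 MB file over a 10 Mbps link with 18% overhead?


Effective throughput = 10 * (1 - 18/100) = 8.2 Mbps
File size in Mb = 934 * 8 = 7472 Mb
Time = 7472 / 8.2
Time = 911.2195 seconds


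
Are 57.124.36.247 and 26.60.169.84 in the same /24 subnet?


Mask: 255.255.255.0
57.124.36.247 AND mask = 57.124.36.0
26.60.169.84 AND mask = 26.60.169.0
No, different subnets (57.124.36.0 vs 26.60.169.0)


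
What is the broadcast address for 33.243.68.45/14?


Network: 33.240.0.0/14
Host bits = 18
Set all host bits to 1:
Broadcast: 33.243.255.255


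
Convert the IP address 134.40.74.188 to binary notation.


134 = 10000110
40 = 00101000
74 = 01001010
188 = 10111100
Binary: 10000110.00101000.01001010.10111100


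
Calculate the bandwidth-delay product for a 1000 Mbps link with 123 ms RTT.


BDP = bandwidth * RTT
= 1000 Mbps * 123 ms
= 1000 * 1e6 * 123 / 1000 bits
= 123000000 bits
= 15375000 bytes
= 15014.6484 KB
BDP = 123000000 bits (15375000 bytes)


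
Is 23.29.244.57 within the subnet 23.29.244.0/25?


Subnet network: 23.29.244.0
Test IP AND mask: 23.29.244.0
Yes, 23.29.244.57 is in 23.29.244.0/25


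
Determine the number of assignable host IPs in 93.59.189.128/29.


Host bits = 32 - 29 = 3
Total addresses = 2^3 = 8
Usable = total - 2 (network and broadcast)
Usable hosts: 6


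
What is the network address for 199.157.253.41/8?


IP:   11000111.10011101.11111101.00101001
Mask: 11111111.00000000.00000000.00000000
AND operation:
Net:  11000111.00000000.00000000.00000000
Network: 199.0.0.0/8


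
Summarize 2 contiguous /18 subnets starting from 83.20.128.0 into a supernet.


Original prefix: /18
Number of subnets: 2 = 2^1
New prefix = 18 - 1 = 17
Supernet: 83.20.128.0/17


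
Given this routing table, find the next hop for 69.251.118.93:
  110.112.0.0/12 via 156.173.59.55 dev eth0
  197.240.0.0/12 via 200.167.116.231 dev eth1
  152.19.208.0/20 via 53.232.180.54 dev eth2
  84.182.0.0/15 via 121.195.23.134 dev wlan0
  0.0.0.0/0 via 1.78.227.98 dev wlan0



Longest prefix match for 69.251.118.93:
  /12 110.112.0.0: no
  /12 197.240.0.0: no
  /20 152.19.208.0: no
  /15 84.182.0.0: no
  /0 0.0.0.0: MATCH
Selected: next-hop 1.78.227.98 via wlan0 (matched /0)


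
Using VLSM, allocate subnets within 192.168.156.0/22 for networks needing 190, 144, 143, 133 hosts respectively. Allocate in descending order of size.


190 hosts -> /24 (254 usable): 192.168.156.0/24
144 hosts -> /24 (254 usable): 192.168.157.0/24
143 hosts -> /24 (254 usable): 192.168.158.0/24
133 hosts -> /24 (254 usable): 192.168.159.0/24
Allocation: 192.168.156.0/24 (190 hosts, 254 usable); 192.168.157.0/24 (144 hosts, 254 usable); 192.168.158.0/24 (143 hosts, 254 usable); 192.168.159.0/24 (133 hosts, 254 usable)


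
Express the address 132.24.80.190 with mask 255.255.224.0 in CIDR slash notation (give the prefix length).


Binary: 11111111.11111111.11100000.00000000
Count leading 1s
Prefix: /19


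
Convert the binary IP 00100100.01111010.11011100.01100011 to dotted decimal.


00100100 = 36
01111010 = 122
11011100 = 220
01100011 = 99
IP: 36.122.220.99


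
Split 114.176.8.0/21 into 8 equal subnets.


New prefix = 21 + 3 = 24
Each subnet has 256 addresses
  114.176.8.0/24
  114.176.9.0/24
  114.176.10.0/24
  114.176.11.0/24
  114.176.12.0/24
  114.176.13.0/24
  114.176.14.0/24
  114.176.15.0/24
Subnets: 114.176.8.0/24, 114.176.9.0/24, 114.176.10.0/24, 114.176.11.0/24, 114.176.12.0/24, 114.176.13.0/24, 114.176.14.0/24, 114.176.15.0/24


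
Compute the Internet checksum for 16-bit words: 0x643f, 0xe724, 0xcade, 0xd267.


Sum all words (with carry folding):
+ 0x643f = 0x643f
+ 0xe724 = 0x4b64
+ 0xcade = 0x1643
+ 0xd267 = 0xe8aa
One's complement: ~0xe8aa
Checksum = 0x1755


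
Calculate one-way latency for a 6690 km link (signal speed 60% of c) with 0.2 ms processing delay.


Speed = 0.6 * 3e5 km/s = 180000 km/s
Propagation delay = 6690 / 180000 = 0.0372 s = 37.1667 ms
Processing delay = 0.2 ms
Total one-way latency = 37.3667 ms


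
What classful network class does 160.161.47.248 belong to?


First octet: 160
Binary: 10100000
10xxxxxx -> Class B (128-191)
Class B, default mask 255.255.0.0 (/16)


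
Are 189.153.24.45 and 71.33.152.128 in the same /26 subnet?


Mask: 255.255.255.192
189.153.24.45 AND mask = 189.153.24.0
71.33.152.128 AND mask = 71.33.152.128
No, different subnets (189.153.24.0 vs 71.33.152.128)


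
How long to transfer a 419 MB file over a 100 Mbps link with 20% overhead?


Effective throughput = 100 * (1 - 20/100) = 80 Mbps
File size in Mb = 419 * 8 = 3352 Mb
Time = 3352 / 80
Time = 41.9 seconds


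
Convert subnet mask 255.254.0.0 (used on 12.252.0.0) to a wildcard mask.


Subnet mask: 255.254.0.0
Wildcard = 255.255.255.255 - subnet mask
255 - 255 = 0
255 - 254 = 1
255 - 0 = 255
255 - 0 = 255
Wildcard: 0.1.255.255


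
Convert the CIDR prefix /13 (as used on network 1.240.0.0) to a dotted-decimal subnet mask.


/13 means 13 network bits, 19 host bits
Binary: 11111111111110000000000000000000
Mask: 255.248.0.0


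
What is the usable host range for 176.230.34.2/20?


Network: 176.230.32.0
Broadcast: 176.230.47.255
First usable = network + 1
Last usable = broadcast - 1
Range: 176.230.32.1 to 176.230.47.254


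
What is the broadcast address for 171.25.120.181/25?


Network: 171.25.120.128/25
Host bits = 7
Set all host bits to 1:
Broadcast: 171.25.120.255


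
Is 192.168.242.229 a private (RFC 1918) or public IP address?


RFC 1918 private ranges:
  10.0.0.0/8 (10.0.0.0 - 10.255.255.255)
  172.16.0.0/12 (172.16.0.0 - 172.31.255.255)
  192.168.0.0/16 (192.168.0.0 - 192.168.255.255)
Private (in 192.168.0.0/16)


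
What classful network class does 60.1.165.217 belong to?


First octet: 60
Binary: 00111100
0xxxxxxx -> Class A (1-126)
Class A, default mask 255.0.0.0 (/8)


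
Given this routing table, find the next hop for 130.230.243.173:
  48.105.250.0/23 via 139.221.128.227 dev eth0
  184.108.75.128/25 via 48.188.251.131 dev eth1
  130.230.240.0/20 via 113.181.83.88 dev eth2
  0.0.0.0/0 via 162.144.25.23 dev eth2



Longest prefix match for 130.230.243.173:
  /23 48.105.250.0: no
  /25 184.108.75.128: no
  /20 130.230.240.0: MATCH
  /0 0.0.0.0: MATCH
Selected: next-hop 113.181.83.88 via eth2 (matched /20)


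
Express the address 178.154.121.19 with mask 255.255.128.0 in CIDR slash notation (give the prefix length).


Binary: 11111111.11111111.10000000.00000000
Count leading 1s
Prefix: /17


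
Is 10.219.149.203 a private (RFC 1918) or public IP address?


RFC 1918 private ranges:
  10.0.0.0/8 (10.0.0.0 - 10.255.255.255)
  172.16.0.0/12 (172.16.0.0 - 172.31.255.255)
  192.168.0.0/16 (192.168.0.0 - 192.168.255.255)
Private (in 10.0.0.0/8)


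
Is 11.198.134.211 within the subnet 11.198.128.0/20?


Subnet network: 11.198.128.0
Test IP AND mask: 11.198.128.0
Yes, 11.198.134.211 is in 11.198.128.0/20


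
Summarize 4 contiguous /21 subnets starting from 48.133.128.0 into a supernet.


Original prefix: /21
Number of subnets: 4 = 2^2
New prefix = 21 - 2 = 19
Supernet: 48.133.128.0/19


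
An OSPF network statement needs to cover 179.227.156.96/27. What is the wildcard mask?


Subnet mask: 255.255.255.224
Wildcard = 255.255.255.255 - subnet mask
255 - 255 = 0
255 - 255 = 0
255 - 255 = 0
255 - 224 = 31
Wildcard: 0.0.0.31


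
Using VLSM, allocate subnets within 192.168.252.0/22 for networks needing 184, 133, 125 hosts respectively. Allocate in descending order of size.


184 hosts -> /24 (254 usable): 192.168.252.0/24
133 hosts -> /24 (254 usable): 192.168.253.0/24
125 hosts -> /25 (126 usable): 192.168.254.0/25
Allocation: 192.168.252.0/24 (184 hosts, 254 usable); 192.168.253.0/24 (133 hosts, 254 usable); 192.168.254.0/25 (125 hosts, 126 usable)


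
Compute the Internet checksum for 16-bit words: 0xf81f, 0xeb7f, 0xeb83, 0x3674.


Sum all words (with carry folding):
+ 0xf81f = 0xf81f
+ 0xeb7f = 0xe39f
+ 0xeb83 = 0xcf23
+ 0x3674 = 0x0598
One's complement: ~0x0598
Checksum = 0xfa67


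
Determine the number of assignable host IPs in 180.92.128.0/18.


Host bits = 32 - 18 = 14
Total addresses = 2^14 = 16384
Usable = total - 2 (network and broadcast)
Usable hosts: 16382


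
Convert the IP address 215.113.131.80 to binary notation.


215 = 11010111
113 = 01110001
131 = 10000011
80 = 01010000
Binary: 11010111.01110001.10000011.01010000


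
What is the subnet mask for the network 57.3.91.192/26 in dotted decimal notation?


/26 means 26 network bits, 6 host bits
Binary: 11111111111111111111111111000000
Mask: 255.255.255.192


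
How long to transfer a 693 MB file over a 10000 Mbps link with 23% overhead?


Effective throughput = 10000 * (1 - 23/100) = 7700 Mbps
File size in Mb = 693 * 8 = 5544 Mb
Time = 5544 / 7700
Time = 0.72 seconds


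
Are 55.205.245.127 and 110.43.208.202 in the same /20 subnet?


Mask: 255.255.240.0
55.205.245.127 AND mask = 55.205.240.0
110.43.208.202 AND mask = 110.43.208.0
No, different subnets (55.205.240.0 vs 110.43.208.0)


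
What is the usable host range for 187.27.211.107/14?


Network: 187.24.0.0
Broadcast: 187.27.255.255
First usable = network + 1
Last usable = broadcast - 1
Range: 187.24.0.1 to 187.27.255.254


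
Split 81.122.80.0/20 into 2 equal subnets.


New prefix = 20 + 1 = 21
Each subnet has 2048 addresses
  81.122.80.0/21
  81.122.88.0/21
Subnets: 81.122.80.0/21, 81.122.88.0/21


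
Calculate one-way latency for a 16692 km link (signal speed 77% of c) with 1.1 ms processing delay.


Speed = 0.77 * 3e5 km/s = 231000 km/s
Propagation delay = 16692 / 231000 = 0.0723 s = 72.2597 ms
Processing delay = 1.1 ms
Total one-way latency = 73.3597 ms


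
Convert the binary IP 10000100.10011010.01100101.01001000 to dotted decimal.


10000100 = 132
10011010 = 154
01100101 = 101
01001000 = 72
IP: 132.154.101.72


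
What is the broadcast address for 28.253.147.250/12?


Network: 28.240.0.0/12
Host bits = 20
Set all host bits to 1:
Broadcast: 28.255.255.255


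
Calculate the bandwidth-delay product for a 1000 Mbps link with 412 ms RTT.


BDP = bandwidth * RTT
= 1000 Mbps * 412 ms
= 1000 * 1e6 * 412 / 1000 bits
= 412000000 bits
= 51500000 bytes
= 50292.9688 KB
BDP = 412000000 bits (51500000 bytes)


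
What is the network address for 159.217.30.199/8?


IP:   10011111.11011001.00011110.11000111
Mask: 11111111.00000000.00000000.00000000
AND operation:
Net:  10011111.00000000.00000000.00000000
Network: 159.0.0.0/8


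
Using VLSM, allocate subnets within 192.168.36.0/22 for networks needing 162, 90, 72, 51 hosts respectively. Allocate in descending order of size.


162 hosts -> /24 (254 usable): 192.168.36.0/24
90 hosts -> /25 (126 usable): 192.168.37.0/25
72 hosts -> /25 (126 usable): 192.168.37.128/25
51 hosts -> /26 (62 usable): 192.168.38.0/26
Allocation: 192.168.36.0/24 (162 hosts, 254 usable); 192.168.37.0/25 (90 hosts, 126 usable); 192.168.37.128/25 (72 hosts, 126 usable); 192.168.38.0/26 (51 hosts, 62 usable)


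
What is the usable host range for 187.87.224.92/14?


Network: 187.84.0.0
Broadcast: 187.87.255.255
First usable = network + 1
Last usable = broadcast - 1
Range: 187.84.0.1 to 187.87.255.254


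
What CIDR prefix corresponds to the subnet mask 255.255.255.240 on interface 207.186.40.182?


Binary: 11111111.11111111.11111111.11110000
Count leading 1s
Prefix: /28


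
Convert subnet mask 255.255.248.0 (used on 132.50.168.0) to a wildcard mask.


Subnet mask: 255.255.248.0
Wildcard = 255.255.255.255 - subnet mask
255 - 255 = 0
255 - 255 = 0
255 - 248 = 7
255 - 0 = 255
Wildcard: 0.0.7.255


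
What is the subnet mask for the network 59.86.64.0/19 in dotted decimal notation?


/19 means 19 network bits, 13 host bits
Binary: 11111111111111111110000000000000
Mask: 255.255.224.0


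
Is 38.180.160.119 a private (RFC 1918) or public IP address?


RFC 1918 private ranges:
  10.0.0.0/8 (10.0.0.0 - 10.255.255.255)
  172.16.0.0/12 (172.16.0.0 - 172.31.255.255)
  192.168.0.0/16 (192.168.0.0 - 192.168.255.255)
Public (not in any RFC 1918 range)


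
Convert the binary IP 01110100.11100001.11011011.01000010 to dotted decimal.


01110100 = 116
11100001 = 225
11011011 = 219
01000010 = 66
IP: 116.225.219.66


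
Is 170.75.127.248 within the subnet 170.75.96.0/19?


Subnet network: 170.75.96.0
Test IP AND mask: 170.75.96.0
Yes, 170.75.127.248 is in 170.75.96.0/19


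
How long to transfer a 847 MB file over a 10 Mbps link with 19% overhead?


Effective throughput = 10 * (1 - 19/100) = 8.1 Mbps
File size in Mb = 847 * 8 = 6776 Mb
Time = 6776 / 8.1
Time = 836.5432 seconds


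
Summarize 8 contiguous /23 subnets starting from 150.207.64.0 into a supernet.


Original prefix: /23
Number of subnets: 8 = 2^3
New prefix = 23 - 3 = 20
Supernet: 150.207.64.0/20


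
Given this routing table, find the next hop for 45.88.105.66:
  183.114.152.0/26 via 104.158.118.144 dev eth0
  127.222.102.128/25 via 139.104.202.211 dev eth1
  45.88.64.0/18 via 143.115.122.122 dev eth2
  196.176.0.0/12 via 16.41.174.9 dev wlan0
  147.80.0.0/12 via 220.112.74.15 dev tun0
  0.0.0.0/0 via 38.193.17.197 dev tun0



Longest prefix match for 45.88.105.66:
  /26 183.114.152.0: no
  /25 127.222.102.128: no
  /18 45.88.64.0: MATCH
  /12 196.176.0.0: no
  /12 147.80.0.0: no
  /0 0.0.0.0: MATCH
Selected: next-hop 143.115.122.122 via eth2 (matched /18)


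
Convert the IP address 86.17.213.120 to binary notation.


86 = 01010110
17 = 00010001
213 = 11010101
120 = 01111000
Binary: 01010110.00010001.11010101.01111000


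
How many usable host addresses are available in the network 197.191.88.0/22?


Host bits = 32 - 22 = 10
Total addresses = 2^10 = 1024
Usable = total - 2 (network and broadcast)
Usable hosts: 1022


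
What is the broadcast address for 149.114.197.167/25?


Network: 149.114.197.128/25
Host bits = 7
Set all host bits to 1:
Broadcast: 149.114.197.255


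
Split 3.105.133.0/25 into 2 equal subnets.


New prefix = 25 + 1 = 26
Each subnet has 64 addresses
  3.105.133.0/26
  3.105.133.64/26
Subnets: 3.105.133.0/26, 3.105.133.64/26


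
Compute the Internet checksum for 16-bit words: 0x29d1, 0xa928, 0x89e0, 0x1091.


Sum all words (with carry folding):
+ 0x29d1 = 0x29d1
+ 0xa928 = 0xd2f9
+ 0x89e0 = 0x5cda
+ 0x1091 = 0x6d6b
One's complement: ~0x6d6b
Checksum = 0x9294


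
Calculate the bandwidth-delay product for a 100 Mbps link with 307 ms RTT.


BDP = bandwidth * RTT
= 100 Mbps * 307 ms
= 100 * 1e6 * 307 / 1000 bits
= 30700000 bits
= 3837500 bytes
= 3747.5586 KB
BDP = 30700000 bits (3837500 bytes)


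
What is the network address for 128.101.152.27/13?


IP:   10000000.01100101.10011000.00011011
Mask: 11111111.11111000.00000000.00000000
AND operation:
Net:  10000000.01100000.00000000.00000000
Network: 128.96.0.0/13


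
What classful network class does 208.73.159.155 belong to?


First octet: 208
Binary: 11010000
110xxxxx -> Class C (192-223)
Class C, default mask 255.255.255.0 (/24)


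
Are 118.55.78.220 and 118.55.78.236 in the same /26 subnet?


Mask: 255.255.255.192
118.55.78.220 AND mask = 118.55.78.192
118.55.78.236 AND mask = 118.55.78.192
Yes, same subnet (118.55.78.192)


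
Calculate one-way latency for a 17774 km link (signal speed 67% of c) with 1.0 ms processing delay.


Speed = 0.67 * 3e5 km/s = 201000 km/s
Propagation delay = 17774 / 201000 = 0.0884 s = 88.4279 ms
Processing delay = 1.0 ms
Total one-way latency = 89.4279 ms


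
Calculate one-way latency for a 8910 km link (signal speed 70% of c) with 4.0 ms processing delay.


Speed = 0.7 * 3e5 km/s = 210000 km/s
Propagation delay = 8910 / 210000 = 0.0424 s = 42.4286 ms
Processing delay = 4.0 ms
Total one-way latency = 46.4286 ms


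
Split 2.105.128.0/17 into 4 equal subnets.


New prefix = 17 + 2 = 19
Each subnet has 8192 addresses
  2.105.128.0/19
  2.105.160.0/19
  2.105.192.0/19
  2.105.224.0/19
Subnets: 2.105.128.0/19, 2.105.160.0/19, 2.105.192.0/19, 2.105.224.0/19


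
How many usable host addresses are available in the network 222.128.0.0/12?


Host bits = 32 - 12 = 20
Total addresses = 2^20 = 1048576
Usable = total - 2 (network and broadcast)
Usable hosts: 1048574


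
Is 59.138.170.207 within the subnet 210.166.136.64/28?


Subnet network: 210.166.136.64
Test IP AND mask: 59.138.170.192
No, 59.138.170.207 is not in 210.166.136.64/28


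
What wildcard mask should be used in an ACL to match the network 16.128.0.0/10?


Subnet mask: 255.192.0.0
Wildcard = 255.255.255.255 - subnet mask
255 - 255 = 0
255 - 192 = 63
255 - 0 = 255
255 - 0 = 255
Wildcard: 0.63.255.255


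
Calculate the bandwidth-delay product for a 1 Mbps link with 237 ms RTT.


BDP = bandwidth * RTT
= 1 Mbps * 237 ms
= 1 * 1e6 * 237 / 1000 bits
= 237000 bits
= 29625 bytes
= 28.9307 KB
BDP = 237000 bits (29625 bytes)


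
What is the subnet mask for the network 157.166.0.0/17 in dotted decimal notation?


/17 means 17 network bits, 15 host bits
Binary: 11111111111111111000000000000000
Mask: 255.255.128.0


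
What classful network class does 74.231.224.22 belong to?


First octet: 74
Binary: 01001010
0xxxxxxx -> Class A (1-126)
Class A, default mask 255.0.0.0 (/8)


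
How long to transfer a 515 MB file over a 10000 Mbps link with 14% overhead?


Effective throughput = 10000 * (1 - 14/100) = 8600 Mbps
File size in Mb = 515 * 8 = 4120 Mb
Time = 4120 / 8600
Time = 0.4791 seconds


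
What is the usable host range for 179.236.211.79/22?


Network: 179.236.208.0
Broadcast: 179.236.211.255
First usable = network + 1
Last usable = broadcast - 1
Range: 179.236.208.1 to 179.236.211.254


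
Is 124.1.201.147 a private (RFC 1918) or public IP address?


RFC 1918 private ranges:
  10.0.0.0/8 (10.0.0.0 - 10.255.255.255)
  172.16.0.0/12 (172.16.0.0 - 172.31.255.255)
  192.168.0.0/16 (192.168.0.0 - 192.168.255.255)
Public (not in any RFC 1918 range)


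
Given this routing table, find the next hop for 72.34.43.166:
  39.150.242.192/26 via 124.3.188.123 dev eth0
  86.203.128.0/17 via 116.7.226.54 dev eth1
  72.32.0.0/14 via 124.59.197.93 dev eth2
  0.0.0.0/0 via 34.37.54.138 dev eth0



Longest prefix match for 72.34.43.166:
  /26 39.150.242.192: no
  /17 86.203.128.0: no
  /14 72.32.0.0: MATCH
  /0 0.0.0.0: MATCH
Selected: next-hop 124.59.197.93 via eth2 (matched /14)


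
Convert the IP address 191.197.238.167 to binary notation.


191 = 10111111
197 = 11000101
238 = 11101110
167 = 10100111
Binary: 10111111.11000101.11101110.10100111


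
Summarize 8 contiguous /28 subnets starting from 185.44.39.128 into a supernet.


Original prefix: /28
Number of subnets: 8 = 2^3
New prefix = 28 - 3 = 25
Supernet: 185.44.39.128/25


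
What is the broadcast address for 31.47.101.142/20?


Network: 31.47.96.0/20
Host bits = 12
Set all host bits to 1:
Broadcast: 31.47.111.255


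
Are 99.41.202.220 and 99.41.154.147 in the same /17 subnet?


Mask: 255.255.128.0
99.41.202.220 AND mask = 99.41.128.0
99.41.154.147 AND mask = 99.41.128.0
Yes, same subnet (99.41.128.0)


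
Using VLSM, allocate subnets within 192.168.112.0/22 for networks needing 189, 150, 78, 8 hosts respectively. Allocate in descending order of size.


189 hosts -> /24 (254 usable): 192.168.112.0/24
150 hosts -> /24 (254 usable): 192.168.113.0/24
78 hosts -> /25 (126 usable): 192.168.114.0/25
8 hosts -> /28 (14 usable): 192.168.114.128/28
Allocation: 192.168.112.0/24 (189 hosts, 254 usable); 192.168.113.0/24 (150 hosts, 254 usable); 192.168.114.0/25 (78 hosts, 126 usable); 192.168.114.128/28 (8 hosts, 14 usable)


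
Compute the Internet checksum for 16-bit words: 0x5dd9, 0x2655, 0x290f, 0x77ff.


Sum all words (with carry folding):
+ 0x5dd9 = 0x5dd9
+ 0x2655 = 0x842e
+ 0x290f = 0xad3d
+ 0x77ff = 0x253d
One's complement: ~0x253d
Checksum = 0xdac2


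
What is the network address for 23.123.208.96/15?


IP:   00010111.01111011.11010000.01100000
Mask: 11111111.11111110.00000000.00000000
AND operation:
Net:  00010111.01111010.00000000.00000000
Network: 23.122.0.0/15


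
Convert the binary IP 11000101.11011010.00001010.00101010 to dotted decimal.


11000101 = 197
11011010 = 218
00001010 = 10
00101010 = 42
IP: 197.218.10.42


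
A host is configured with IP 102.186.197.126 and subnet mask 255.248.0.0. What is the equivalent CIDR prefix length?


Binary: 11111111.11111000.00000000.00000000
Count leading 1s
Prefix: /13


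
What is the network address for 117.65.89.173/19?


IP:   01110101.01000001.01011001.10101101
Mask: 11111111.11111111.11100000.00000000
AND operation:
Net:  01110101.01000001.01000000.00000000
Network: 117.65.64.0/19


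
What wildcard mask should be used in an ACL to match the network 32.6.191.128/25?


Subnet mask: 255.255.255.128
Wildcard = 255.255.255.255 - subnet mask
255 - 255 = 0
255 - 255 = 0
255 - 255 = 0
255 - 128 = 127
Wildcard: 0.0.0.127


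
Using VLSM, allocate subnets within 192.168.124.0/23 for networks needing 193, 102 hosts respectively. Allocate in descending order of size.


193 hosts -> /24 (254 usable): 192.168.124.0/24
102 hosts -> /25 (126 usable): 192.168.125.0/25
Allocation: 192.168.124.0/24 (193 hosts, 254 usable); 192.168.125.0/25 (102 hosts, 126 usable)


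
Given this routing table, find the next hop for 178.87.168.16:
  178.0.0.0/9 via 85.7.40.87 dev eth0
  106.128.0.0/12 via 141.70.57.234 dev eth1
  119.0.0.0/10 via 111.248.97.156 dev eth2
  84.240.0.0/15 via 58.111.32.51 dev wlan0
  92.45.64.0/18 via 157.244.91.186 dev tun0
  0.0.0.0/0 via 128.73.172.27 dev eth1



Longest prefix match for 178.87.168.16:
  /9 178.0.0.0: MATCH
  /12 106.128.0.0: no
  /10 119.0.0.0: no
  /15 84.240.0.0: no
  /18 92.45.64.0: no
  /0 0.0.0.0: MATCH
Selected: next-hop 85.7.40.87 via eth0 (matched /9)


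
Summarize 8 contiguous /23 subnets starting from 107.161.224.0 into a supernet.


Original prefix: /23
Number of subnets: 8 = 2^3
New prefix = 23 - 3 = 20
Supernet: 107.161.224.0/20


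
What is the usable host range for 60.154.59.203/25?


Network: 60.154.59.128
Broadcast: 60.154.59.255
First usable = network + 1
Last usable = broadcast - 1
Range: 60.154.59.129 to 60.154.59.254


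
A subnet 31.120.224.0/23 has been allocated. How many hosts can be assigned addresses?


Host bits = 32 - 23 = 9
Total addresses = 2^9 = 512
Usable = total - 2 (network and broadcast)
Usable hosts: 510


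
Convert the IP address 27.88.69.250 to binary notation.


27 = 00011011
88 = 01011000
69 = 01000101
250 = 11111010
Binary: 00011011.01011000.01000101.11111010


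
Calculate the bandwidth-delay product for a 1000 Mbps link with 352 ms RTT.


BDP = bandwidth * RTT
= 1000 Mbps * 352 ms
= 1000 * 1e6 * 352 / 1000 bits
= 352000000 bits
= 44000000 bytes
= 42968.75 KB
BDP = 352000000 bits (44000000 bytes)


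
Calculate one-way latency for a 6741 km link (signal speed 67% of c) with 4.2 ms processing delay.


Speed = 0.67 * 3e5 km/s = 201000 km/s
Propagation delay = 6741 / 201000 = 0.0335 s = 33.5373 ms
Processing delay = 4.2 ms
Total one-way latency = 37.7373 ms


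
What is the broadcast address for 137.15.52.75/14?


Network: 137.12.0.0/14
Host bits = 18
Set all host bits to 1:
Broadcast: 137.15.255.255


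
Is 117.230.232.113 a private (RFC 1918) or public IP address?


RFC 1918 private ranges:
  10.0.0.0/8 (10.0.0.0 - 10.255.255.255)
  172.16.0.0/12 (172.16.0.0 - 172.31.255.255)
  192.168.0.0/16 (192.168.0.0 - 192.168.255.255)
Public (not in any RFC 1918 range)


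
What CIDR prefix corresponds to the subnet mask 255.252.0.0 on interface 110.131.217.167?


Binary: 11111111.11111100.00000000.00000000
Count leading 1s
Prefix: /14


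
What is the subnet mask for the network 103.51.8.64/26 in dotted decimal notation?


/26 means 26 network bits, 6 host bits
Binary: 11111111111111111111111111000000
Mask: 255.255.255.192


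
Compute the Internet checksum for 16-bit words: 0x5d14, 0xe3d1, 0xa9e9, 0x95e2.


Sum all words (with carry folding):
+ 0x5d14 = 0x5d14
+ 0xe3d1 = 0x40e6
+ 0xa9e9 = 0xeacf
+ 0x95e2 = 0x80b2
One's complement: ~0x80b2
Checksum = 0x7f4d


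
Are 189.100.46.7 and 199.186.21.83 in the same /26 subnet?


Mask: 255.255.255.192
189.100.46.7 AND mask = 189.100.46.0
199.186.21.83 AND mask = 199.186.21.64
No, different subnets (189.100.46.0 vs 199.186.21.64)


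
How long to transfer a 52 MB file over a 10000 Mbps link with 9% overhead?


Effective throughput = 10000 * (1 - 9/100) = 9100 Mbps
File size in Mb = 52 * 8 = 416 Mb
Time = 416 / 9100
Time = 0.0457 seconds


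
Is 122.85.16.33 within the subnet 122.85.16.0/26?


Subnet network: 122.85.16.0
Test IP AND mask: 122.85.16.0
Yes, 122.85.16.33 is in 122.85.16.0/26


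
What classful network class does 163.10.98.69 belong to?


First octet: 163
Binary: 10100011
10xxxxxx -> Class B (128-191)
Class B, default mask 255.255.0.0 (/16)


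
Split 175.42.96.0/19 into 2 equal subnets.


New prefix = 19 + 1 = 20
Each subnet has 4096 addresses
  175.42.96.0/20
  175.42.112.0/20
Subnets: 175.42.96.0/20, 175.42.112.0/20


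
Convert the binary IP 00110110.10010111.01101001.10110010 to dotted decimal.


00110110 = 54
10010111 = 151
01101001 = 105
10110010 = 178
IP: 54.151.105.178


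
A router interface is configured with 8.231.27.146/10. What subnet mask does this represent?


/10 means 10 network bits, 22 host bits
Binary: 11111111110000000000000000000000
Mask: 255.192.0.0


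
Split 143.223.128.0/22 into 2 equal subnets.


New prefix = 22 + 1 = 23
Each subnet has 512 addresses
  143.223.128.0/23
  143.223.130.0/23
Subnets: 143.223.128.0/23, 143.223.130.0/23


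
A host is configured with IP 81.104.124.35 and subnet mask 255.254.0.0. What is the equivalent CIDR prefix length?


Binary: 11111111.11111110.00000000.00000000
Count leading 1s
Prefix: /15


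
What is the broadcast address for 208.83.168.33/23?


Network: 208.83.168.0/23
Host bits = 9
Set all host bits to 1:
Broadcast: 208.83.169.255


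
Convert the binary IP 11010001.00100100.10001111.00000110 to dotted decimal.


11010001 = 209
00100100 = 36
10001111 = 143
00000110 = 6
IP: 209.36.143.6


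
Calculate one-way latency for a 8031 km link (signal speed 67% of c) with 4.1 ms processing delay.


Speed = 0.67 * 3e5 km/s = 201000 km/s
Propagation delay = 8031 / 201000 = 0.04 s = 39.9552 ms
Processing delay = 4.1 ms
Total one-way latency = 44.0552 ms


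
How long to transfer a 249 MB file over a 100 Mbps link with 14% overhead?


Effective throughput = 100 * (1 - 14/100) = 86 Mbps
File size in Mb = 249 * 8 = 1992 Mb
Time = 1992 / 86
Time = 23.1628 seconds


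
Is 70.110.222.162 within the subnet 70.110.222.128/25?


Subnet network: 70.110.222.128
Test IP AND mask: 70.110.222.128
Yes, 70.110.222.162 is in 70.110.222.128/25


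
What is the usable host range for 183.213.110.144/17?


Network: 183.213.0.0
Broadcast: 183.213.127.255
First usable = network + 1
Last usable = broadcast - 1
Range: 183.213.0.1 to 183.213.127.254


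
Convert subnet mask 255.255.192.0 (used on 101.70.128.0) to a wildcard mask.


Subnet mask: 255.255.192.0
Wildcard = 255.255.255.255 - subnet mask
255 - 255 = 0
255 - 255 = 0
255 - 192 = 63
255 - 0 = 255
Wildcard: 0.0.63.255


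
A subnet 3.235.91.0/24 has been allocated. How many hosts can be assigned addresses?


Host bits = 32 - 24 = 8
Total addresses = 2^8 = 256
Usable = total - 2 (network and broadcast)
Usable hosts: 254


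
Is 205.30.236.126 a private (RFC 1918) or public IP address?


RFC 1918 private ranges:
  10.0.0.0/8 (10.0.0.0 - 10.255.255.255)
  172.16.0.0/12 (172.16.0.0 - 172.31.255.255)
  192.168.0.0/16 (192.168.0.0 - 192.168.255.255)
Public (not in any RFC 1918 range)


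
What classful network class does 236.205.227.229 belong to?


First octet: 236
Binary: 11101100
1110xxxx -> Class D (224-239)
Class D (multicast), default mask N/A


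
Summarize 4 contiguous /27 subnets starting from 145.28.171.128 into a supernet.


Original prefix: /27
Number of subnets: 4 = 2^2
New prefix = 27 - 2 = 25
Supernet: 145.28.171.128/25


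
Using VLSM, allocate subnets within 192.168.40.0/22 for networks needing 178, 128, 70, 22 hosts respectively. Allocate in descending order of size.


178 hosts -> /24 (254 usable): 192.168.40.0/24
128 hosts -> /24 (254 usable): 192.168.41.0/24
70 hosts -> /25 (126 usable): 192.168.42.0/25
22 hosts -> /27 (30 usable): 192.168.42.128/27
Allocation: 192.168.40.0/24 (178 hosts, 254 usable); 192.168.41.0/24 (128 hosts, 254 usable); 192.168.42.0/25 (70 hosts, 126 usable); 192.168.42.128/27 (22 hosts, 30 usable)


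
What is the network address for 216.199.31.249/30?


IP:   11011000.11000111.00011111.11111001
Mask: 11111111.11111111.11111111.11111100
AND operation:
Net:  11011000.11000111.00011111.11111000
Network: 216.199.31.248/30


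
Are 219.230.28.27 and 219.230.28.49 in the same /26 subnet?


Mask: 255.255.255.192
219.230.28.27 AND mask = 219.230.28.0
219.230.28.49 AND mask = 219.230.28.0
Yes, same subnet (219.230.28.0)


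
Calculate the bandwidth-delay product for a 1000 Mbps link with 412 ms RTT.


BDP = bandwidth * RTT
= 1000 Mbps * 412 ms
= 1000 * 1e6 * 412 / 1000 bits
= 412000000 bits
= 51500000 bytes
= 50292.9688 KB
BDP = 412000000 bits (51500000 bytes)


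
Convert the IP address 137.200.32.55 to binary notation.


137 = 10001001
200 = 11001000
32 = 00100000
55 = 00110111
Binary: 10001001.11001000.00100000.00110111


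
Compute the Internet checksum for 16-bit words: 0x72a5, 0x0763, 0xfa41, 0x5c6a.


Sum all words (with carry folding):
+ 0x72a5 = 0x72a5
+ 0x0763 = 0x7a08
+ 0xfa41 = 0x744a
+ 0x5c6a = 0xd0b4
One's complement: ~0xd0b4
Checksum = 0x2f4b


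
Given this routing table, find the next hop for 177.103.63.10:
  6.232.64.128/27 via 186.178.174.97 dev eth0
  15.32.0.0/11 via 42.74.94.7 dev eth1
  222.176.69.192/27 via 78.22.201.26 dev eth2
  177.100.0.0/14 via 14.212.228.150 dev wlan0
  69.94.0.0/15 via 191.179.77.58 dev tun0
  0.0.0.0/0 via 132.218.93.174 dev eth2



Longest prefix match for 177.103.63.10:
  /27 6.232.64.128: no
  /11 15.32.0.0: no
  /27 222.176.69.192: no
  /14 177.100.0.0: MATCH
  /15 69.94.0.0: no
  /0 0.0.0.0: MATCH
Selected: next-hop 14.212.228.150 via wlan0 (matched /14)


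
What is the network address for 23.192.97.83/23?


IP:   00010111.11000000.01100001.01010011
Mask: 11111111.11111111.11111110.00000000
AND operation:
Net:  00010111.11000000.01100000.00000000
Network: 23.192.96.0/23


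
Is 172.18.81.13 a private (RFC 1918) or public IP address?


RFC 1918 private ranges:
  10.0.0.0/8 (10.0.0.0 - 10.255.255.255)
  172.16.0.0/12 (172.16.0.0 - 172.31.255.255)
  192.168.0.0/16 (192.168.0.0 - 192.168.255.255)
Private (in 172.16.0.0/12)


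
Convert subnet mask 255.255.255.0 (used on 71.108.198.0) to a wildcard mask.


Subnet mask: 255.255.255.0
Wildcard = 255.255.255.255 - subnet mask
255 - 255 = 0
255 - 255 = 0
255 - 255 = 0
255 - 0 = 255
Wildcard: 0.0.0.255


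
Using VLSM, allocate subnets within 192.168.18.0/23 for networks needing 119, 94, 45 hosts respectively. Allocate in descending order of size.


119 hosts -> /25 (126 usable): 192.168.18.0/25
94 hosts -> /25 (126 usable): 192.168.18.128/25
45 hosts -> /26 (62 usable): 192.168.19.0/26
Allocation: 192.168.18.0/25 (119 hosts, 126 usable); 192.168.18.128/25 (94 hosts, 126 usable); 192.168.19.0/26 (45 hosts, 62 usable)


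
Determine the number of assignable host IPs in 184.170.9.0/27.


Host bits = 32 - 27 = 5
Total addresses = 2^5 = 32
Usable = total - 2 (network and broadcast)
Usable hosts: 30


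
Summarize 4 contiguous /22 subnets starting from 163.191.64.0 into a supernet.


Original prefix: /22
Number of subnets: 4 = 2^2
New prefix = 22 - 2 = 20
Supernet: 163.191.64.0/20


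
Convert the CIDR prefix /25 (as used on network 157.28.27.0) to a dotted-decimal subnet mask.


/25 means 25 network bits, 7 host bits
Binary: 11111111111111111111111110000000
Mask: 255.255.255.128


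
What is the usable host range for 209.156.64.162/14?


Network: 209.156.0.0
Broadcast: 209.159.255.255
First usable = network + 1
Last usable = broadcast - 1
Range: 209.156.0.1 to 209.159.255.254


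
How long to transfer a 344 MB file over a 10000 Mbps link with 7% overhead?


Effective throughput = 10000 * (1 - 7/100) = 9300 Mbps
File size in Mb = 344 * 8 = 2752 Mb
Time = 2752 / 9300
Time = 0.2959 seconds


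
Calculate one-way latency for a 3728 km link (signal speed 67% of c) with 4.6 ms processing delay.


Speed = 0.67 * 3e5 km/s = 201000 km/s
Propagation delay = 3728 / 201000 = 0.0185 s = 18.5473 ms
Processing delay = 4.6 ms
Total one-way latency = 23.1473 ms


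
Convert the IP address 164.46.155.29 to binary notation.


164 = 10100100
46 = 00101110
155 = 10011011
29 = 00011101
Binary: 10100100.00101110.10011011.00011101


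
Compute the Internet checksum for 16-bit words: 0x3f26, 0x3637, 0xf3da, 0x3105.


Sum all words (with carry folding):
+ 0x3f26 = 0x3f26
+ 0x3637 = 0x755d
+ 0xf3da = 0x6938
+ 0x3105 = 0x9a3d
One's complement: ~0x9a3d
Checksum = 0x65c2


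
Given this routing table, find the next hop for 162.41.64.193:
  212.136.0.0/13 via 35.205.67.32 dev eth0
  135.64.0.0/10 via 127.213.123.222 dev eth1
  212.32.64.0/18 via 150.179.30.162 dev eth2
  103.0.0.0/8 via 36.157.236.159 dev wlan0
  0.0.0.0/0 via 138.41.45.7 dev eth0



Longest prefix match for 162.41.64.193:
  /13 212.136.0.0: no
  /10 135.64.0.0: no
  /18 212.32.64.0: no
  /8 103.0.0.0: no
  /0 0.0.0.0: MATCH
Selected: next-hop 138.41.45.7 via eth0 (matched /0)


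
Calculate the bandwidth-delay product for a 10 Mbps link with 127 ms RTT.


BDP = bandwidth * RTT
= 10 Mbps * 127 ms
= 10 * 1e6 * 127 / 1000 bits
= 1270000 bits
= 158750 bytes
= 155.0293 KB
BDP = 1270000 bits (158750 bytes)


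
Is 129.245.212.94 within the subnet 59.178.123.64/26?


Subnet network: 59.178.123.64
Test IP AND mask: 129.245.212.64
No, 129.245.212.94 is not in 59.178.123.64/26


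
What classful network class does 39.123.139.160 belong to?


First octet: 39
Binary: 00100111
0xxxxxxx -> Class A (1-126)
Class A, default mask 255.0.0.0 (/8)


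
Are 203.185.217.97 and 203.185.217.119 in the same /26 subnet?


Mask: 255.255.255.192
203.185.217.97 AND mask = 203.185.217.64
203.185.217.119 AND mask = 203.185.217.64
Yes, same subnet (203.185.217.64)


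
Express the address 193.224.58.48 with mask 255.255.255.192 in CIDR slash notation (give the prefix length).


Binary: 11111111.11111111.11111111.11000000
Count leading 1s
Prefix: /26


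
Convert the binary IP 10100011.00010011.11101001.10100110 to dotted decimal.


10100011 = 163
00010011 = 19
11101001 = 233
10100110 = 166
IP: 163.19.233.166


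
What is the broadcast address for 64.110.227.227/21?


Network: 64.110.224.0/21
Host bits = 11
Set all host bits to 1:
Broadcast: 64.110.231.255


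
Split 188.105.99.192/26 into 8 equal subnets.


New prefix = 26 + 3 = 29
Each subnet has 8 addresses
  188.105.99.192/29
  188.105.99.200/29
  188.105.99.208/29
  188.105.99.216/29
  188.105.99.224/29
  188.105.99.232/29
  188.105.99.240/29
  188.105.99.248/29
Subnets: 188.105.99.192/29, 188.105.99.200/29, 188.105.99.208/29, 188.105.99.216/29, 188.105.99.224/29, 188.105.99.232/29, 188.105.99.240/29, 188.105.99.248/29


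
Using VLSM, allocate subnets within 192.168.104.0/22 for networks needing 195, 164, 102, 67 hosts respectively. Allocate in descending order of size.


195 hosts -> /24 (254 usable): 192.168.104.0/24
164 hosts -> /24 (254 usable): 192.168.105.0/24
102 hosts -> /25 (126 usable): 192.168.106.0/25
67 hosts -> /25 (126 usable): 192.168.106.128/25
Allocation: 192.168.104.0/24 (195 hosts, 254 usable); 192.168.105.0/24 (164 hosts, 254 usable); 192.168.106.0/25 (102 hosts, 126 usable); 192.168.106.128/25 (67 hosts, 126 usable)
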